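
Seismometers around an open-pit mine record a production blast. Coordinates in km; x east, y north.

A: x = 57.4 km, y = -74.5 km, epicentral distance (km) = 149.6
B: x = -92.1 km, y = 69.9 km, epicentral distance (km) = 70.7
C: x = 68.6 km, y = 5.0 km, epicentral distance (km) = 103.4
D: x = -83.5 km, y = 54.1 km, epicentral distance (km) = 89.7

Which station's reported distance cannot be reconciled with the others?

Solve using three stations at a time. Using A, B, C (subtract circle equations pairwise → linear system) gives (x, y) ≈ (-24.0, 51.0).
Distances from that point to each station vs reported:
  A: calculated 149.6 vs reported 149.6 → residual 0.0 km
  B: calculated 70.7 vs reported 70.7 → residual 0.0 km
  C: calculated 103.4 vs reported 103.4 → residual 0.0 km
  D: calculated 59.6 vs reported 89.7 → residual 30.1 km
A, B, C are mutually consistent (residuals ≈ 0); D is off by 30.1 km.

D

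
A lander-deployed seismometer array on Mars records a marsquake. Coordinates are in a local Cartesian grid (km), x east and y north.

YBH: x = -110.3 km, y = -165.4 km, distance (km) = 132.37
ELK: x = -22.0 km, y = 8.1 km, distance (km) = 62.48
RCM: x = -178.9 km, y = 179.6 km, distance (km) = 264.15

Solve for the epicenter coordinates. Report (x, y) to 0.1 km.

-46.9 km east, -49.2 km north

Circle about each station: (x + 110.3)² + (y + 165.4)² = 132.37²; (x + 22.0)² + (y − 8.1)² = 62.48²; (x + 178.9)² + (y − 179.6)² = 264.15².
Subtracting pairs of circle equations eliminates x²+y² and gives linear equations (the radical axes):
176.6 x + 347.0 y = -25355.57
-137.2 x + 690.0 y = -27515.29
Solving the 2×2 system: x ≈ -46.9, y ≈ -49.2 km.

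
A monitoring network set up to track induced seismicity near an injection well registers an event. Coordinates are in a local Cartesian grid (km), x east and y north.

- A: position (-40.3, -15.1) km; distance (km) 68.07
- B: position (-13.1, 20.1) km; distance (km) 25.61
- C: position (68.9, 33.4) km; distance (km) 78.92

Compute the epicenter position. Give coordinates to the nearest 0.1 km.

Circle about each station: (x + 40.3)² + (y + 15.1)² = 68.07²; (x + 13.1)² + (y − 20.1)² = 25.61²; (x − 68.9)² + (y − 33.4)² = 78.92².
Subtracting pairs of circle equations eliminates x²+y² and gives linear equations (the radical axes):
54.4 x + 70.4 y = 2701.17
218.4 x + 97.0 y = 2415.83
Solving the 2×2 system: x ≈ -9.1, y ≈ 45.4 km.

x ≈ -9.1 km, y ≈ 45.4 km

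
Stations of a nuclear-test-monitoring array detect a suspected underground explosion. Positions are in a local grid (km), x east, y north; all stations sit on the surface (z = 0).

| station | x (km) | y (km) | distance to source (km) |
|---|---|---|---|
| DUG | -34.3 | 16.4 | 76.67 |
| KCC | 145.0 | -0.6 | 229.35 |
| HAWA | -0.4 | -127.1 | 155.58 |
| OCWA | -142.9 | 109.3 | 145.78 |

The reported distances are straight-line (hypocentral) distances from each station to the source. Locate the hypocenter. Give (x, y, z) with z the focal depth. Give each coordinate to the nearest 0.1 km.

Each station gives a sphere (x−x_i)² + (y−y_i)² + z² = d_i² (stations at z=0).
Subtracting the DUG sphere from KCC and HAWA: z² cancels, leaving linear equations in x and y:
358.6 x − 34.0 y = -27143.22
67.8 x − 287.0 y = -3617.73
Solving: x ≈ -76.204, y ≈ -5.397 km (keep extra digits for the depth step; rounded: -76.2, -5.4).
Then from the DUG sphere: z² = 76.67² − (x + 34.3)² − (y − 16.4)² with x = -76.204, y = -5.397, so z ≈ 60.392 ≈ 60.4 km.

x ≈ -76.2 km, y ≈ -5.4 km, depth ≈ 60.4 km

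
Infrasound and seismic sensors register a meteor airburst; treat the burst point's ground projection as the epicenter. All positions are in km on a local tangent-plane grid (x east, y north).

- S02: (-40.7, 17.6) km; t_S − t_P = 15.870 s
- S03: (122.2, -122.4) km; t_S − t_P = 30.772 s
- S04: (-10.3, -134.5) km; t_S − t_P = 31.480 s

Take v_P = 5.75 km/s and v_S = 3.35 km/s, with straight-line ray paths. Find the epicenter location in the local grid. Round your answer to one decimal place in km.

Distance from S−P lag: d = Δt · v_P v_S / (v_P − v_S) = Δt · (5.75·3.35)/(5.75−3.35) ≈ 8.0260·Δt.
So d_S02 = 127.37, d_S03 = 246.98, d_S04 = 252.66 km.
Circle about each station: (x + 40.7)² + (y − 17.6)² = 127.37²; (x − 122.2)² + (y + 122.4)² = 246.98²; (x + 10.3)² + (y + 134.5)² = 252.66².
Subtracting the S02 equation from the S03 and S04 equations removes the quadratic terms:
325.8 x − 280.0 y = -16827.65
60.8 x − 304.2 y = -31383.87
Solving the 2×2 system: x ≈ 44.7, y ≈ 112.1 km.
Check against S02 (with the unrounded x, y): √((x + 40.7)²+(y − 17.6)²) = 127.37 ≈ 127.37 km. ✓

x ≈ 44.7 km, y ≈ 112.1 km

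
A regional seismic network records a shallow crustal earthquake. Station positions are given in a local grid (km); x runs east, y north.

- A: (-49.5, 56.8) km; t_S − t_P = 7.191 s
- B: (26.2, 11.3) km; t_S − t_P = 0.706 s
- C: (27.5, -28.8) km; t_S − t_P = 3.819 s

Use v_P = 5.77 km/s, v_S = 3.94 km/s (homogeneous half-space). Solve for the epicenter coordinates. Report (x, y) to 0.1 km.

x ≈ 31.2 km, y ≈ 18.5 km

Distance from S−P lag: d = Δt · v_P v_S / (v_P − v_S) = Δt · (5.77·3.94)/(5.77−3.94) ≈ 12.4228·Δt.
So d_A = 89.33, d_B = 8.77, d_C = 47.44 km.
Circle about each station: (x + 49.5)² + (y − 56.8)² = 89.33²; (x − 26.2)² + (y − 11.3)² = 8.77²; (x − 27.5)² + (y + 28.8)² = 47.44².
Subtracting pairs of circle equations eliminates x²+y² and gives linear equations (the radical axes):
151.4 x − 91.0 y = 3040.58
154.0 x − 171.2 y = 1638.50
Solving the 2×2 system: x ≈ 31.2, y ≈ 18.5 km.
Check against A (with the unrounded x, y): √((x + 49.5)²+(y − 56.8)²) = 89.33 ≈ 89.33 km. ✓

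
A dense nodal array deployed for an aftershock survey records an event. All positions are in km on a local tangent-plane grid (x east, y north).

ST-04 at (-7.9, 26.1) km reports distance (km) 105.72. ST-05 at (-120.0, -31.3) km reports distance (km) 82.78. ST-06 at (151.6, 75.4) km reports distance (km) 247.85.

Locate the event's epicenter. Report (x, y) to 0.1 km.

Circle about each station: (x + 7.9)² + (y − 26.1)² = 105.72²; (x + 120.0)² + (y + 31.3)² = 82.78²; (x − 151.6)² + (y − 75.4)² = 247.85².
Subtracting pairs of circle equations eliminates x²+y² and gives linear equations (the radical axes):
-224.2 x − 114.8 y = 18960.26
319.0 x + 98.6 y = -22328.80
Solving the 2×2 system: x ≈ -47.8, y ≈ -71.8 km.

-47.8 km east, -71.8 km north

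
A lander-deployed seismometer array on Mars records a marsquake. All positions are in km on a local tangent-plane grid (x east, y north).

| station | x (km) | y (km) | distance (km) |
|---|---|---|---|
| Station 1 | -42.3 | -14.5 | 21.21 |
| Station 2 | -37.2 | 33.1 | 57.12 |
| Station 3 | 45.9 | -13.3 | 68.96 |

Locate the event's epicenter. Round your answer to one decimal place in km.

x ≈ -22.5 km, y ≈ -22.1 km

Circle about each station: (x + 42.3)² + (y + 14.5)² = 21.21²; (x + 37.2)² + (y − 33.1)² = 57.12²; (x − 45.9)² + (y + 13.3)² = 68.96².
Subtracting pairs of circle equations eliminates x²+y² and gives linear equations (the radical axes):
10.2 x + 95.2 y = -2332.92
176.4 x + 2.4 y = -4021.46
Solving the 2×2 system: x ≈ -22.5, y ≈ -22.1 km.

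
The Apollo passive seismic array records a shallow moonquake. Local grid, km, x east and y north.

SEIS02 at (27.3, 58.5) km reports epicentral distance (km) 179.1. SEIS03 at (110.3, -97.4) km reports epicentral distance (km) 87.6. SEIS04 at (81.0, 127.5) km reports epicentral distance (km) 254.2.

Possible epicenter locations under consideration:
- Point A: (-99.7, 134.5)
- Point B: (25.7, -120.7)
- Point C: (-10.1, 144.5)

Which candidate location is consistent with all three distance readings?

For each candidate, compare |candidate − station| to the reported distance:
Point A: residuals SEIS02 31.1, SEIS03 225.3, SEIS04 73.4 → max 225.3 km
Point B: residuals SEIS02 0.1, SEIS03 0.1, SEIS04 0.1 → max 0.1 km
Point C: residuals SEIS02 85.3, SEIS03 182.6, SEIS04 161.5 → max 182.6 km
Only Point B has all residuals ≈ 0.

Point B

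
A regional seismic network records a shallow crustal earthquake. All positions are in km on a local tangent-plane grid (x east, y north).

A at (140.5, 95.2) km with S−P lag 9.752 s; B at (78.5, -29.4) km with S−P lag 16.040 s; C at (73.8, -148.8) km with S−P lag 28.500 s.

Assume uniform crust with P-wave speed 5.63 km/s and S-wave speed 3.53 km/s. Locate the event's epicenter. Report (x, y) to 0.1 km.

x ≈ 51.6 km, y ≈ 120.0 km

Distance from S−P lag: d = Δt · v_P v_S / (v_P − v_S) = Δt · (5.63·3.53)/(5.63−3.53) ≈ 9.4638·Δt.
So d_A = 92.29, d_B = 151.80, d_C = 269.72 km.
Circle about each station: (x − 140.5)² + (y − 95.2)² = 92.29²; (x − 78.5)² + (y + 29.4)² = 151.80²; (x − 73.8)² + (y + 148.8)² = 269.72².
Subtracting pairs of circle equations eliminates x²+y² and gives linear equations (the radical axes):
-124.0 x − 249.2 y = -36302.48
-133.4 x − 488.0 y = -65446.84
Solving the 2×2 system: x ≈ 51.6, y ≈ 120.0 km.
Check against A (with the unrounded x, y): √((x − 140.5)²+(y − 95.2)²) = 92.33 ≈ 92.29 km. ✓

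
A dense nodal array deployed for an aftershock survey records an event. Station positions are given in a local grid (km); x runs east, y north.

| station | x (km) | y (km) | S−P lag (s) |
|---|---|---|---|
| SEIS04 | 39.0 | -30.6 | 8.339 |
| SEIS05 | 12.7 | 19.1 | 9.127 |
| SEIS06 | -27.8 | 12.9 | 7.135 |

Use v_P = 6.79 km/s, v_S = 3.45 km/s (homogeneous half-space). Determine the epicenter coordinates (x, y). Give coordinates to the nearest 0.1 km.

x ≈ -19.2 km, y ≈ -36.4 km

Distance from S−P lag: d = Δt · v_P v_S / (v_P − v_S) = Δt · (6.79·3.45)/(6.79−3.45) ≈ 7.0136·Δt.
So d_SEIS04 = 58.49, d_SEIS05 = 64.01, d_SEIS06 = 50.04 km.
Circle about each station: (x − 39.0)² + (y + 30.6)² = 58.49²; (x − 12.7)² + (y − 19.1)² = 64.01²; (x + 27.8)² + (y − 12.9)² = 50.04².
Subtracting the SEIS04 equation from the SEIS05 and SEIS06 equations removes the quadratic terms:
-52.6 x + 99.4 y = -2607.46
-133.6 x + 87.0 y = -601.03
Solving the 2×2 system: x ≈ -19.2, y ≈ -36.4 km.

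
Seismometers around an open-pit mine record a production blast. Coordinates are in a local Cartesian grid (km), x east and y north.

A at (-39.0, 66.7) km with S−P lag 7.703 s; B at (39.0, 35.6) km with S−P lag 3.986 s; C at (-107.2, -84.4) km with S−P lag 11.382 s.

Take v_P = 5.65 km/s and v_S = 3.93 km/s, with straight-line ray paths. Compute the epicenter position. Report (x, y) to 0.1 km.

21.0 km east, -12.6 km north

Distance from S−P lag: d = Δt · v_P v_S / (v_P − v_S) = Δt · (5.65·3.93)/(5.65−3.93) ≈ 12.9096·Δt.
So d_A = 99.44, d_B = 51.46, d_C = 146.94 km.
Circle about each station: (x + 39.0)² + (y − 66.7)² = 99.44²; (x − 39.0)² + (y − 35.6)² = 51.46²; (x + 107.2)² + (y + 84.4)² = 146.94².
Subtracting pairs of circle equations eliminates x²+y² and gives linear equations (the radical axes):
156.0 x − 62.2 y = 4058.65
-136.4 x − 302.2 y = 942.26
Solving the 2×2 system: x ≈ 21.0, y ≈ -12.6 km.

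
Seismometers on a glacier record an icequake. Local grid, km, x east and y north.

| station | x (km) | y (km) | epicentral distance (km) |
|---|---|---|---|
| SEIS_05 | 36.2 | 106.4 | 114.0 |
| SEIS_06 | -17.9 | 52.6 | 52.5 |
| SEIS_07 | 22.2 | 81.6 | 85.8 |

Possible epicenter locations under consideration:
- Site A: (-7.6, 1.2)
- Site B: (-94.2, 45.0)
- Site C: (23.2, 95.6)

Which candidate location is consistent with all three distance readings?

Site A

For each candidate, compare |candidate − station| to the reported distance:
Site A: residuals SEIS_05 0.0, SEIS_06 0.1, SEIS_07 0.1 → max 0.1 km
Site B: residuals SEIS_05 30.1, SEIS_06 24.2, SEIS_07 36.2 → max 36.2 km
Site C: residuals SEIS_05 97.1, SEIS_06 7.0, SEIS_07 71.8 → max 97.1 km
Only Site A has all residuals ≈ 0.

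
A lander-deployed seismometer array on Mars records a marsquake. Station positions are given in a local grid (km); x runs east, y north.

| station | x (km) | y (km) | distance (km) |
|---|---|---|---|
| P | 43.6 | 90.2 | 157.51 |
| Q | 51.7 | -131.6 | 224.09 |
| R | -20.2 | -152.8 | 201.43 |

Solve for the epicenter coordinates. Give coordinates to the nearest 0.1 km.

Circle about each station: (x − 43.6)² + (y − 90.2)² = 157.51²; (x − 51.7)² + (y + 131.6)² = 224.09²; (x + 20.2)² + (y + 152.8)² = 201.43².
Subtracting pairs of circle equations eliminates x²+y² and gives linear equations (the radical axes):
16.2 x − 443.6 y = -15452.48
-127.6 x − 486.0 y = -2045.76
Solving the 2×2 system: x ≈ -102.4, y ≈ 31.1 km.

x ≈ -102.4 km, y ≈ 31.1 km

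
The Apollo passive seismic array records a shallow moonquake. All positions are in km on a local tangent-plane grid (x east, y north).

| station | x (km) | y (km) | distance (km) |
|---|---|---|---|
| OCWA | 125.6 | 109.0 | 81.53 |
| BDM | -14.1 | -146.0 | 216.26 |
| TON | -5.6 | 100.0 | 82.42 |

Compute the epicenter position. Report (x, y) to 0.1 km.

Circle about each station: (x − 125.6)² + (y − 109.0)² = 81.53²; (x + 14.1)² + (y + 146.0)² = 216.26²; (x + 5.6)² + (y − 100.0)² = 82.42².
Subtracting the OCWA equation from the BDM and TON equations removes the quadratic terms:
-279.4 x − 510.0 y = -46262.80
-262.4 x − 18.0 y = -17770.92
Solving the 2×2 system: x ≈ 63.9, y ≈ 55.7 km.

(63.9, 55.7)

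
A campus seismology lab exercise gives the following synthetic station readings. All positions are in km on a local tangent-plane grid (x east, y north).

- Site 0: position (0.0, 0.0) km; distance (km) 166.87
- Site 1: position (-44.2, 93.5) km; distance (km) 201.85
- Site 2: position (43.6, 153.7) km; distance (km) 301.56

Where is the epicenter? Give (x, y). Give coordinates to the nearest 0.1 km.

-146.0 km east, -80.8 km north

Circle about each station: x² + y² = 166.87²; (x + 44.2)² + (y − 93.5)² = 201.85²; (x − 43.6)² + (y − 153.7)² = 301.56².
Subtracting the Site 0 equation from the Site 1 and Site 2 equations removes the quadratic terms:
-88.4 x + 187.0 y = -2201.94
87.2 x + 307.4 y = -37568.19
Solving the 2×2 system: x ≈ -146.0, y ≈ -80.8 km.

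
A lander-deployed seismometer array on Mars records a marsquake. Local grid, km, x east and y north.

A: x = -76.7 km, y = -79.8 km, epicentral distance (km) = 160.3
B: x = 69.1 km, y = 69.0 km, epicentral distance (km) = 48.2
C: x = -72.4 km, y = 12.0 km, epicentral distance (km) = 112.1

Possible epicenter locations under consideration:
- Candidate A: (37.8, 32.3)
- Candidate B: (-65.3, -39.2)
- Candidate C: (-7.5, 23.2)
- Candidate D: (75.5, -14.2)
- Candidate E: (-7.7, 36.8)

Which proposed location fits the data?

For each candidate, compare |candidate − station| to the reported distance:
Candidate A: residuals A 0.1, B 0.0, C 0.0 → max 0.1 km
Candidate B: residuals A 118.1, B 124.3, C 60.4 → max 124.3 km
Candidate C: residuals A 36.2, B 41.0, C 46.2 → max 46.2 km
Candidate D: residuals A 5.4, B 35.2, C 38.1 → max 38.1 km
Candidate E: residuals A 24.8, B 35.1, C 42.8 → max 42.8 km
Only Candidate A has all residuals ≈ 0.

Candidate A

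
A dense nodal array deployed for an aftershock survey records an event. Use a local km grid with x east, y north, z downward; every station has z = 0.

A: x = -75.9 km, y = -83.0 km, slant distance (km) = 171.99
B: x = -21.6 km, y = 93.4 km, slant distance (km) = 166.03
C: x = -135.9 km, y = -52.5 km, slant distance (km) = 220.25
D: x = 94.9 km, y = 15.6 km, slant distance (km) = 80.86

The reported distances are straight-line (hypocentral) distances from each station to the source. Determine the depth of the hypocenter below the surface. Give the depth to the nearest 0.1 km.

z ≈ 65.4 km

Each station gives a sphere (x−x_i)² + (y−y_i)² + z² = d_i² (stations at z=0).
Subtracting the A sphere from B and C: z² cancels, leaving linear equations in x and y:
108.6 x + 352.8 y = -1445.09
-120.0 x + 61.0 y = -10354.25
Solving: x ≈ 72.810, y ≈ -26.509 km (keep extra digits for the depth step; rounded: 72.8, -26.5).
Then from the A sphere: z² = 171.99² − (x + 75.9)² − (y + 83.0)² with x = 72.810, y = -26.509, so z ≈ 65.381 ≈ 65.4 km.
Check against D (with the unrounded solution): distance 80.84 ≈ 80.86 km. ✓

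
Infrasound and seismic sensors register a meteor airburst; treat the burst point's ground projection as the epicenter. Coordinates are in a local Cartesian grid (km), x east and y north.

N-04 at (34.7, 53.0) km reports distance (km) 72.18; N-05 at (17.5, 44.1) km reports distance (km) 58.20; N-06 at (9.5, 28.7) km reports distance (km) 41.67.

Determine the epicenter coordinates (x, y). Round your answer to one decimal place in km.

Circle about each station: (x − 34.7)² + (y − 53.0)² = 72.18²; (x − 17.5)² + (y − 44.1)² = 58.20²; (x − 9.5)² + (y − 28.7)² = 41.67².
Subtracting pairs of circle equations eliminates x²+y² and gives linear equations (the radical axes):
-34.4 x − 17.8 y = 60.68
-50.4 x − 48.6 y = 374.41
Solving the 2×2 system: x ≈ 4.8, y ≈ -12.7 km.

x ≈ 4.8 km, y ≈ -12.7 km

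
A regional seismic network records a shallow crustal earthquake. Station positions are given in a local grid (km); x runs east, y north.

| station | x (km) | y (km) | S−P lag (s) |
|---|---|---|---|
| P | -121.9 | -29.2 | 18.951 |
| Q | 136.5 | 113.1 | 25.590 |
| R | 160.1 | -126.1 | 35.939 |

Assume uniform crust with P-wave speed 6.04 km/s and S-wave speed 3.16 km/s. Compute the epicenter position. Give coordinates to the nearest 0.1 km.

x ≈ -14.5 km, y ≈ 35.9 km

Distance from S−P lag: d = Δt · v_P v_S / (v_P − v_S) = Δt · (6.04·3.16)/(6.04−3.16) ≈ 6.6272·Δt.
So d_P = 125.59, d_Q = 169.59, d_R = 238.18 km.
Circle about each station: (x + 121.9)² + (y + 29.2)² = 125.59²; (x − 136.5)² + (y − 113.1)² = 169.59²; (x − 160.1)² + (y + 126.1)² = 238.18².
Subtracting the P equation from the Q and R equations removes the quadratic terms:
516.8 x + 284.6 y = 2723.69
564.0 x − 193.8 y = -15135.89
Solving the 2×2 system: x ≈ -14.5, y ≈ 35.9 km.
Check against P (with the unrounded x, y): √((x + 121.9)²+(y + 29.2)²) = 125.59 ≈ 125.59 km. ✓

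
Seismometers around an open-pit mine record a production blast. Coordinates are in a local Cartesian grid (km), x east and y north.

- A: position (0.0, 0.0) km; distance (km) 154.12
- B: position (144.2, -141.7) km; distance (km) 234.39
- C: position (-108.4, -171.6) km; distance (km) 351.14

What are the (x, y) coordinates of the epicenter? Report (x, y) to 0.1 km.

123.8 km east, 91.8 km north

Circle about each station: x² + y² = 154.12²; (x − 144.2)² + (y + 141.7)² = 234.39²; (x + 108.4)² + (y + 171.6)² = 351.14².
Subtracting pairs of circle equations eliminates x²+y² and gives linear equations (the radical axes):
288.4 x − 283.4 y = 9686.83
-216.8 x − 343.2 y = -58349.21
Solving the 2×2 system: x ≈ 123.8, y ≈ 91.8 km.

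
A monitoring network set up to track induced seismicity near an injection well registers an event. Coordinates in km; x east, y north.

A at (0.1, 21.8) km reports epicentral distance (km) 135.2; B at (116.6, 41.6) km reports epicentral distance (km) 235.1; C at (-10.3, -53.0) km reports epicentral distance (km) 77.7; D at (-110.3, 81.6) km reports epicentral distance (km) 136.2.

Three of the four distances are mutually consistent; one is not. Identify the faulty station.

Solve using three stations at a time. Using A, B, C (subtract circle equations pairwise → linear system) gives (x, y) ≈ (-80.2, -87.0).
Distances from that point to each station vs reported:
  A: calculated 135.2 vs reported 135.2 → residual 0.0 km
  B: calculated 235.1 vs reported 235.1 → residual 0.0 km
  C: calculated 77.8 vs reported 77.7 → residual 0.1 km
  D: calculated 171.2 vs reported 136.2 → residual 35.0 km
A, B, C are mutually consistent (residuals ≈ 0); D is off by 35.0 km.

D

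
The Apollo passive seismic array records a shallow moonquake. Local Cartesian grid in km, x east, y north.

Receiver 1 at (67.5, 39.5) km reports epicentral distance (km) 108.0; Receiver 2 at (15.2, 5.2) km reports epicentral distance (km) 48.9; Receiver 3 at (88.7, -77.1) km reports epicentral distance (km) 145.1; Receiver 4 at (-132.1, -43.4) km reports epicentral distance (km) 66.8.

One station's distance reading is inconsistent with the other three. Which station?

Receiver 4

Solve using three stations at a time. Using Receiver 1, Receiver 2, Receiver 3 (subtract circle equations pairwise → linear system) gives (x, y) ≈ (-33.4, 1.2).
Distances from that point to each station vs reported:
  Receiver 1: calculated 107.9 vs reported 108.0 → residual 0.1 km
  Receiver 2: calculated 48.8 vs reported 48.9 → residual 0.1 km
  Receiver 3: calculated 145.1 vs reported 145.1 → residual 0.0 km
  Receiver 4: calculated 108.3 vs reported 66.8 → residual 41.5 km
Receiver 1, Receiver 2, Receiver 3 are mutually consistent (residuals ≈ 0); Receiver 4 is off by 41.5 km.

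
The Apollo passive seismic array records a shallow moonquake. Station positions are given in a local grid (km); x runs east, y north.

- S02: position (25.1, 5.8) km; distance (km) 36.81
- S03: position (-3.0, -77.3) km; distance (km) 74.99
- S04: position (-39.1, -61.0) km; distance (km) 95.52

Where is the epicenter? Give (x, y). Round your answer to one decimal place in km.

(48.4, -22.7)

Circle about each station: (x − 25.1)² + (y − 5.8)² = 36.81²; (x + 3.0)² + (y + 77.3)² = 74.99²; (x + 39.1)² + (y + 61.0)² = 95.52².
Subtracting the S02 equation from the S03 and S04 equations removes the quadratic terms:
-56.2 x − 166.2 y = 1052.12
-128.4 x − 133.6 y = -3182.93
Solving the 2×2 system: x ≈ 48.4, y ≈ -22.7 km.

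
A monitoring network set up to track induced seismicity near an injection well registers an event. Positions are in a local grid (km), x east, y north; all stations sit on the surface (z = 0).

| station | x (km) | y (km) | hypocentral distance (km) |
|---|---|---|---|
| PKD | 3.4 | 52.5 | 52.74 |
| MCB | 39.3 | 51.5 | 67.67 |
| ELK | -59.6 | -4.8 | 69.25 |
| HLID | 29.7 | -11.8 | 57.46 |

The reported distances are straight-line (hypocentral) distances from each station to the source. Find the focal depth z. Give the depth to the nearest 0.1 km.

36.9 km

Each station gives a sphere (x−x_i)² + (y−y_i)² + z² = d_i² (stations at z=0).
Subtracting the PKD sphere from MCB and ELK: z² cancels, leaving linear equations in x and y:
71.8 x − 2.0 y = -368.79
-126.0 x − 114.6 y = -1206.66
Solving: x ≈ -4.699, y ≈ 15.696 km (keep extra digits for the depth step; rounded: -4.7, 15.7).
Then from the PKD sphere: z² = 52.74² − (x − 3.4)² − (y − 52.5)² with x = -4.699, y = 15.696, so z ≈ 36.897 ≈ 36.9 km.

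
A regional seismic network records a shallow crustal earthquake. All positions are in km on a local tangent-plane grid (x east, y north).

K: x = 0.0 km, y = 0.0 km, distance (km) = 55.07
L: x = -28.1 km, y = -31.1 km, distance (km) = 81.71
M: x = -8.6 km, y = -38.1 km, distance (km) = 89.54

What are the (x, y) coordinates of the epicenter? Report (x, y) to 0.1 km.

Circle about each station: x² + y² = 55.07²; (x + 28.1)² + (y + 31.1)² = 81.71²; (x + 8.6)² + (y + 38.1)² = 89.54².
Subtracting the K equation from the L and M equations removes the quadratic terms:
-56.2 x − 62.2 y = -1887.00
-17.2 x − 76.2 y = -3459.14
Solving the 2×2 system: x ≈ -22.2, y ≈ 50.4 km.

x ≈ -22.2 km, y ≈ 50.4 km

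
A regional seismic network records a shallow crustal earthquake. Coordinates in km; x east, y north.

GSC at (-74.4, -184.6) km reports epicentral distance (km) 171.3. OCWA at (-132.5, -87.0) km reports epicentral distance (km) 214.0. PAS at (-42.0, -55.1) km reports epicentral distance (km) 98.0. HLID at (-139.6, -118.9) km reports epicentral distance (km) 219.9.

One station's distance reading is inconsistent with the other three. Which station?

Solve using three stations at a time. Using GSC, OCWA, HLID (subtract circle equations pairwise → linear system) gives (x, y) ≈ (80.0, -110.9).
Distances from that point to each station vs reported:
  GSC: calculated 171.1 vs reported 171.3 → residual 0.2 km
  OCWA: calculated 213.8 vs reported 214.0 → residual 0.2 km
  PAS: calculated 134.1 vs reported 98.0 → residual 36.1 km
  HLID: calculated 219.7 vs reported 219.9 → residual 0.2 km
GSC, OCWA, HLID are mutually consistent (residuals ≈ 0); PAS is off by 36.1 km.

PAS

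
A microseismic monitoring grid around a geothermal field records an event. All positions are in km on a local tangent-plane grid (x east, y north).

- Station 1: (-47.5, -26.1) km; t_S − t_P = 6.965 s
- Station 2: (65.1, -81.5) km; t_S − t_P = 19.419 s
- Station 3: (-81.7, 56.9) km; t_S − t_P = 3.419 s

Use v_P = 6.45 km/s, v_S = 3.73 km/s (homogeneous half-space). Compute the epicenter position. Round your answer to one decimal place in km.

Distance from S−P lag: d = Δt · v_P v_S / (v_P − v_S) = Δt · (6.45·3.73)/(6.45−3.73) ≈ 8.8450·Δt.
So d_Station 1 = 61.61, d_Station 2 = 171.76, d_Station 3 = 30.24 km.
Circle about each station: (x + 47.5)² + (y + 26.1)² = 61.61²; (x − 65.1)² + (y + 81.5)² = 171.76²; (x + 81.7)² + (y − 56.9)² = 30.24².
Subtracting the Station 1 equation from the Station 2 and Station 3 equations removes the quadratic terms:
225.2 x − 110.8 y = -17762.91
-68.4 x + 166.0 y = 9856.37
Solving the 2×2 system: x ≈ -62.3, y ≈ 33.7 km.

(-62.3, 33.7)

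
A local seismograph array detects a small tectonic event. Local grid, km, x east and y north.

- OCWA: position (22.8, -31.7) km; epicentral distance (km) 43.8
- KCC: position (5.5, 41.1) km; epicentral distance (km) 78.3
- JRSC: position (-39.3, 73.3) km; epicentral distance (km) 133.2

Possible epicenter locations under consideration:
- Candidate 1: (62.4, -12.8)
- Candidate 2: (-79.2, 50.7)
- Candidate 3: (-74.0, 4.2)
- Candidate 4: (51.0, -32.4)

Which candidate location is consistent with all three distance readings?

For each candidate, compare |candidate − station| to the reported distance:
Candidate 1: residuals OCWA 0.1, KCC 0.1, JRSC 0.1 → max 0.1 km
Candidate 2: residuals OCWA 87.3, KCC 6.9, JRSC 87.3 → max 87.3 km
Candidate 3: residuals OCWA 59.4, KCC 9.3, JRSC 55.9 → max 59.4 km
Candidate 4: residuals OCWA 15.6, KCC 8.1, JRSC 5.8 → max 15.6 km
Only Candidate 1 has all residuals ≈ 0.

Candidate 1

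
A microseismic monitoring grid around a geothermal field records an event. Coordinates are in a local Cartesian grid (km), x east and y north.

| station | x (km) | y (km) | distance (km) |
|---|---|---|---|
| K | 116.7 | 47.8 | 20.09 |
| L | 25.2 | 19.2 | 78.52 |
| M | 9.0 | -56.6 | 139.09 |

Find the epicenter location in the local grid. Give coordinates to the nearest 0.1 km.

96.9 km east, 51.2 km north

Circle about each station: (x − 116.7)² + (y − 47.8)² = 20.09²; (x − 25.2)² + (y − 19.2)² = 78.52²; (x − 9.0)² + (y + 56.6)² = 139.09².
Subtracting the K equation from the L and M equations removes the quadratic terms:
-183.0 x − 57.2 y = -20661.83
-215.4 x − 208.8 y = -31561.59
Solving the 2×2 system: x ≈ 96.9, y ≈ 51.2 km.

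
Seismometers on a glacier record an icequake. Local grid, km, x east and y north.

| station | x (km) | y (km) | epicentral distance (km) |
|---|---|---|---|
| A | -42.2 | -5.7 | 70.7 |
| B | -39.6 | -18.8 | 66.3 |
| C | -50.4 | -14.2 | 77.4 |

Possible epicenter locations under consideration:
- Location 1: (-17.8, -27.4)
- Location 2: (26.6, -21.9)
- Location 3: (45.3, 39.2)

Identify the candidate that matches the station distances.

Location 2

For each candidate, compare |candidate − station| to the reported distance:
Location 1: residuals A 38.0, B 42.9, C 42.2 → max 42.9 km
Location 2: residuals A 0.0, B 0.0, C 0.0 → max 0.0 km
Location 3: residuals A 27.6, B 36.5, C 32.2 → max 36.5 km
Only Location 2 has all residuals ≈ 0.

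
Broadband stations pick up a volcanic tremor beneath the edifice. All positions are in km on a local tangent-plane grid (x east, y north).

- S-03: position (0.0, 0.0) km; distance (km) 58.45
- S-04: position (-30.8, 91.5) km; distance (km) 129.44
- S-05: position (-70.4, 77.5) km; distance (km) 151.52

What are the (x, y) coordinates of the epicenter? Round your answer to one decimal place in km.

(58.4, -2.3)

Circle about each station: x² + y² = 58.45²; (x + 30.8)² + (y − 91.5)² = 129.44²; (x + 70.4)² + (y − 77.5)² = 151.52².
Subtracting pairs of circle equations eliminates x²+y² and gives linear equations (the radical axes):
-61.6 x + 183.0 y = -4017.42
-140.8 x + 155.0 y = -8579.50
Solving the 2×2 system: x ≈ 58.4, y ≈ -2.3 km.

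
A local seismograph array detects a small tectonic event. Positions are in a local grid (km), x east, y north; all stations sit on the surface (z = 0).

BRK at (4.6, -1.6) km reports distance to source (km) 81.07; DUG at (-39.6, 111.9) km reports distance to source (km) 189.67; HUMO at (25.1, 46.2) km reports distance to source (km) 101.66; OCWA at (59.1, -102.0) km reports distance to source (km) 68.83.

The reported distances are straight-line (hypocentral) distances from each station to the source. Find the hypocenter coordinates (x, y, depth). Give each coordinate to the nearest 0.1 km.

Each station gives a sphere (x−x_i)² + (y−y_i)² + z² = d_i² (stations at z=0).
Subtracting the BRK sphere from DUG and HUMO: z² cancels, leaving linear equations in x and y:
-88.4 x + 227.0 y = -15336.31
41.0 x + 95.6 y = -1021.68
Solving: x ≈ 69.503, y ≈ -40.495 km (keep extra digits for the depth step; rounded: 69.5, -40.5).
Then from the BRK sphere: z² = 81.07² − (x − 4.6)² − (y + 1.6)² with x = 69.503, y = -40.495, so z ≈ 29.105 ≈ 29.1 km.

(69.5, -40.5, 29.1)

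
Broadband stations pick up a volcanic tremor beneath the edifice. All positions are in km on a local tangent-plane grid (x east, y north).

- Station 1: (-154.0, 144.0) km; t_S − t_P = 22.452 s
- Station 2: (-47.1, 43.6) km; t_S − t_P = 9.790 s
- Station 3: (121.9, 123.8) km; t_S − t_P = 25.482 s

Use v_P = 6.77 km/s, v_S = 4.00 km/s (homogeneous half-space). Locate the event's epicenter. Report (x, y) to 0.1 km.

Distance from S−P lag: d = Δt · v_P v_S / (v_P − v_S) = Δt · (6.77·4.00)/(6.77−4.00) ≈ 9.7762·Δt.
So d_Station 1 = 219.49, d_Station 2 = 95.71, d_Station 3 = 249.12 km.
Circle about each station: (x + 154.0)² + (y − 144.0)² = 219.49²; (x + 47.1)² + (y − 43.6)² = 95.71²; (x − 121.9)² + (y − 123.8)² = 249.12².
Subtracting the Station 1 equation from the Station 2 and Station 3 equations removes the quadratic terms:
213.8 x − 200.8 y = -1317.17
551.8 x − 40.4 y = -28150.86
Solving the 2×2 system: x ≈ -54.8, y ≈ -51.8 km.
Check against Station 1 (with the unrounded x, y): √((x + 154.0)²+(y − 144.0)²) = 219.49 ≈ 219.49 km. ✓

x ≈ -54.8 km, y ≈ -51.8 km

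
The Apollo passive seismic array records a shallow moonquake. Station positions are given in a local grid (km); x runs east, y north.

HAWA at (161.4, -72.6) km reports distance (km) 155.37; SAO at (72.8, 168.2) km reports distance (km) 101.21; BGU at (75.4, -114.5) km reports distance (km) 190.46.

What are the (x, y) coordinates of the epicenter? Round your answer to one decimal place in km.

(107.7, 73.2)

Circle about each station: (x − 161.4)² + (y + 72.6)² = 155.37²; (x − 72.8)² + (y − 168.2)² = 101.21²; (x − 75.4)² + (y + 114.5)² = 190.46².
Subtracting the HAWA equation from the SAO and BGU equations removes the quadratic terms:
-177.2 x + 481.6 y = 16166.73
-172.0 x − 83.8 y = -24660.48
Solving the 2×2 system: x ≈ 107.7, y ≈ 73.2 km.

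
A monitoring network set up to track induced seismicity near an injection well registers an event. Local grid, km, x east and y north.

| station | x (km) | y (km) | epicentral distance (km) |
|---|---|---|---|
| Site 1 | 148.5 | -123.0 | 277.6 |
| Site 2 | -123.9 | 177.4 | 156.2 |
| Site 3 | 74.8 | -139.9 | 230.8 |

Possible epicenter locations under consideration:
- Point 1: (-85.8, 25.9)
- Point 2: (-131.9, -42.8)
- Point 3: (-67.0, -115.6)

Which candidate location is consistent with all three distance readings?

For each candidate, compare |candidate − station| to the reported distance:
Point 1: residuals Site 1 0.0, Site 2 0.0, Site 3 0.0 → max 0.0 km
Point 2: residuals Site 1 14.0, Site 2 64.1, Site 3 2.4 → max 64.1 km
Point 3: residuals Site 1 62.0, Site 2 142.3, Site 3 86.9 → max 142.3 km
Only Point 1 has all residuals ≈ 0.

Point 1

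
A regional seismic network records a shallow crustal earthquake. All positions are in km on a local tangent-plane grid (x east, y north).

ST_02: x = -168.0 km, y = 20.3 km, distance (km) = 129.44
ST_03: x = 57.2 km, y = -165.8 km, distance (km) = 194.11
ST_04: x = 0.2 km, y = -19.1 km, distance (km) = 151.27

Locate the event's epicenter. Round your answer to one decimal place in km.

Circle about each station: (x + 168.0)² + (y − 20.3)² = 129.44²; (x − 57.2)² + (y + 165.8)² = 194.11²; (x − 0.2)² + (y + 19.1)² = 151.27².
Subtracting the ST_02 equation from the ST_03 and ST_04 equations removes the quadratic terms:
450.4 x − 372.2 y = -18798.59
336.4 x − 78.8 y = -34399.14
Solving the 2×2 system: x ≈ -126.2, y ≈ -102.2 km.

-126.2 km east, -102.2 km north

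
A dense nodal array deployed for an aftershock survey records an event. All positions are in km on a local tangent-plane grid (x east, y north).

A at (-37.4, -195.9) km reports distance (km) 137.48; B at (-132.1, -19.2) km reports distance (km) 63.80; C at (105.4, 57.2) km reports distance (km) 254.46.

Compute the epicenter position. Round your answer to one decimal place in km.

(-109.6, -78.9)

Circle about each station: (x + 37.4)² + (y + 195.9)² = 137.48²; (x + 132.1)² + (y + 19.2)² = 63.80²; (x − 105.4)² + (y − 57.2)² = 254.46².
Subtracting pairs of circle equations eliminates x²+y² and gives linear equations (the radical axes):
-189.4 x + 353.4 y = -7126.21
285.6 x + 506.2 y = -71243.71
Solving the 2×2 system: x ≈ -109.6, y ≈ -78.9 km.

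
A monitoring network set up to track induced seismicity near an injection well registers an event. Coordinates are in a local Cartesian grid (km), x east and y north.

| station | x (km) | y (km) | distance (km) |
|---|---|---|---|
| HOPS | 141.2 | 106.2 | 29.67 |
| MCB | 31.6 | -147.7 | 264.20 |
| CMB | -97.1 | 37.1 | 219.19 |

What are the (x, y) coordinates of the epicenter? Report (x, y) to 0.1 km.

(111.6, 104.1)

Circle about each station: (x − 141.2)² + (y − 106.2)² = 29.67²; (x − 31.6)² + (y + 147.7)² = 264.20²; (x + 97.1)² + (y − 37.1)² = 219.19².
Subtracting the HOPS equation from the MCB and CMB equations removes the quadratic terms:
-219.2 x − 507.8 y = -77323.36
-476.6 x − 138.2 y = -67575.01
Solving the 2×2 system: x ≈ 111.6, y ≈ 104.1 km.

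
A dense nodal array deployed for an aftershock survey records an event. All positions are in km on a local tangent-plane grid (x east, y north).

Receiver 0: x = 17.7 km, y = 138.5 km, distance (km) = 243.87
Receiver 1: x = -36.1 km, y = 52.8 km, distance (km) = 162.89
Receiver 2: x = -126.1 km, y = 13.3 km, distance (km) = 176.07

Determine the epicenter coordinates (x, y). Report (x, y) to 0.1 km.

(4.3, -105.0)

Circle about each station: (x − 17.7)² + (y − 138.5)² = 243.87²; (x + 36.1)² + (y − 52.8)² = 162.89²; (x + 126.1)² + (y − 13.3)² = 176.07².
Subtracting pairs of circle equations eliminates x²+y² and gives linear equations (the radical axes):
-107.6 x − 171.4 y = 17534.93
-287.6 x − 250.4 y = 25054.49
Solving the 2×2 system: x ≈ 4.3, y ≈ -105.0 km.
Check against Receiver 0 (with the unrounded x, y): √((x − 17.7)²+(y − 138.5)²) = 243.88 ≈ 243.87 km. ✓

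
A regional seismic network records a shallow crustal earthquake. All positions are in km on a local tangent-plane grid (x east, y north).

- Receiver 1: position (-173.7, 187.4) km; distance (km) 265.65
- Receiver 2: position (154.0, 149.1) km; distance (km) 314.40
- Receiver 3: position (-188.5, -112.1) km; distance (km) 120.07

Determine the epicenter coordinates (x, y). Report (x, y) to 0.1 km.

(-79.8, -61.1)

Circle about each station: (x + 173.7)² + (y − 187.4)² = 265.65²; (x − 154.0)² + (y − 149.1)² = 314.40²; (x + 188.5)² + (y + 112.1)² = 120.07².
Subtracting pairs of circle equations eliminates x²+y² and gives linear equations (the radical axes):
655.4 x − 76.6 y = -47621.08
-29.6 x − 599.0 y = 38961.33
Solving the 2×2 system: x ≈ -79.8, y ≈ -61.1 km.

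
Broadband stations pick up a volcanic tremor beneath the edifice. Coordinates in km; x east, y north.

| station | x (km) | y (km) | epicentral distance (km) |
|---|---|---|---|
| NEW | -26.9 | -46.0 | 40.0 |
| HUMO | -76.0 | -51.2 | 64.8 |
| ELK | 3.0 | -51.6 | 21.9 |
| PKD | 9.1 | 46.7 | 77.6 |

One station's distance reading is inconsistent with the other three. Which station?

Solve using three stations at a time. Using NEW, ELK, PKD (subtract circle equations pairwise → linear system) gives (x, y) ≈ (10.1, -30.9).
Distances from that point to each station vs reported:
  NEW: calculated 40.0 vs reported 40.0 → residual 0.0 km
  HUMO: calculated 88.5 vs reported 64.8 → residual 23.7 km
  ELK: calculated 21.9 vs reported 21.9 → residual 0.0 km
  PKD: calculated 77.6 vs reported 77.6 → residual 0.0 km
NEW, ELK, PKD are mutually consistent (residuals ≈ 0); HUMO is off by 23.7 km.

HUMO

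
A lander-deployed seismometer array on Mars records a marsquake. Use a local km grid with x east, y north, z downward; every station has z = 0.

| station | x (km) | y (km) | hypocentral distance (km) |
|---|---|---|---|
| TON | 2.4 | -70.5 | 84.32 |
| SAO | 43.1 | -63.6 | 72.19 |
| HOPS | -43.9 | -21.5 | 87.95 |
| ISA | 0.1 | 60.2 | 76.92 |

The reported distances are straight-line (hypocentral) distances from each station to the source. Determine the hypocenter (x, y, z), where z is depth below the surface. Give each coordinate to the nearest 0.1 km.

(34.7, 0.0, 33.1)

Each station gives a sphere (x−x_i)² + (y−y_i)² + z² = d_i² (stations at z=0).
Subtracting the TON sphere from SAO and HOPS: z² cancels, leaving linear equations in x and y:
81.4 x + 13.8 y = 2825.03
-92.6 x + 98.0 y = -3211.89
Solving: x ≈ 34.703, y ≈ 0.016 km (keep extra digits for the depth step; rounded: 34.7, 0.0).
Then from the TON sphere: z² = 84.32² − (x − 2.4)² − (y + 70.5)² with x = 34.703, y = 0.016, so z ≈ 33.074 ≈ 33.1 km.
Check against ISA (with the unrounded solution): distance 76.90 ≈ 76.92 km. ✓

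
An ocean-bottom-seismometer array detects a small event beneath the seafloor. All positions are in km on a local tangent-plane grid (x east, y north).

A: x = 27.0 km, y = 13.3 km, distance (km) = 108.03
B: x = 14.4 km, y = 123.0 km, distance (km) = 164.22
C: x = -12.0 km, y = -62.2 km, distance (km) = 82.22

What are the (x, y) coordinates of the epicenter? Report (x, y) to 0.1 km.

Circle about each station: (x − 27.0)² + (y − 13.3)² = 108.03²; (x − 14.4)² + (y − 123.0)² = 164.22²; (x + 12.0)² + (y + 62.2)² = 82.22².
Subtracting the A equation from the B and C equations removes the quadratic terms:
-25.2 x + 219.4 y = -867.26
-78.0 x − 151.0 y = 8017.30
Solving the 2×2 system: x ≈ -77.8, y ≈ -12.9 km.

(-77.8, -12.9)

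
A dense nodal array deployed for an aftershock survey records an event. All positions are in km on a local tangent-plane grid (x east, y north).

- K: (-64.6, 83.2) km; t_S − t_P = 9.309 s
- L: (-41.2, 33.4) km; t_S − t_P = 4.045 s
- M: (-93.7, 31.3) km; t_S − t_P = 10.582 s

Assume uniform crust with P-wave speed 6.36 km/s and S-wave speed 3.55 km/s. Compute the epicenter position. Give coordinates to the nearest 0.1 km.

Distance from S−P lag: d = Δt · v_P v_S / (v_P − v_S) = Δt · (6.36·3.55)/(6.36−3.55) ≈ 8.0349·Δt.
So d_K = 74.80, d_L = 32.50, d_M = 85.03 km.
Circle about each station: (x + 64.6)² + (y − 83.2)² = 74.80²; (x + 41.2)² + (y − 33.4)² = 32.50²; (x + 93.7)² + (y − 31.3)² = 85.03².
Subtracting the K equation from the L and M equations removes the quadratic terms:
46.8 x − 99.6 y = -3743.61
-58.2 x − 103.8 y = -2971.08
Solving the 2×2 system: x ≈ -8.7, y ≈ 33.5 km.
Check against K (with the unrounded x, y): √((x + 64.6)²+(y − 83.2)²) = 74.80 ≈ 74.80 km. ✓

-8.7 km east, 33.5 km north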